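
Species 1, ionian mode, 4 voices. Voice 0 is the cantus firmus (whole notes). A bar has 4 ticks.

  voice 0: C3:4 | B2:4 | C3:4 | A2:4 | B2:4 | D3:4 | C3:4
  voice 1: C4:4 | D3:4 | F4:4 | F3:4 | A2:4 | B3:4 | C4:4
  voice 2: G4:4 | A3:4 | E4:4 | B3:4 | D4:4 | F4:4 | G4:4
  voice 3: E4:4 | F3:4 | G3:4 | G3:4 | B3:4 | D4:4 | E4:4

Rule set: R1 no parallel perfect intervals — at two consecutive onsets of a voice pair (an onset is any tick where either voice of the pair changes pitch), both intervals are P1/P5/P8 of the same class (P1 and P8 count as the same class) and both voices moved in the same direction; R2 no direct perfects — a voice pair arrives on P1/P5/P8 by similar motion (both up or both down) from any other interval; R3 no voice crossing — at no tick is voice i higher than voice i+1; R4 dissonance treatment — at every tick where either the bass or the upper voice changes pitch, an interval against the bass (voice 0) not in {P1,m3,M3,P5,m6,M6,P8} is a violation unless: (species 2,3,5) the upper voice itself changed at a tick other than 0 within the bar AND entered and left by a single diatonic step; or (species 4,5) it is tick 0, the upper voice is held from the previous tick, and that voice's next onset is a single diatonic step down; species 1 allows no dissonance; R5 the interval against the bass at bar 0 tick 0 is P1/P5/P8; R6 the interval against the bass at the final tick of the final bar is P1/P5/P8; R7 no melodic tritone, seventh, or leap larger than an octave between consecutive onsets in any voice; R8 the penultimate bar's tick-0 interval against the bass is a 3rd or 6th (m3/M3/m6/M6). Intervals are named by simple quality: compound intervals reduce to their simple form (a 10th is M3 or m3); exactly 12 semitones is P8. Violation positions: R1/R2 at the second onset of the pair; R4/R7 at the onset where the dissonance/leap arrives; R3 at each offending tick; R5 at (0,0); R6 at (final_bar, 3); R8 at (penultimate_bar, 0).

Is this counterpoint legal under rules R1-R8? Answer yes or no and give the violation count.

No (55 violations)

bar 0: v0=C3 v1=C4 v2=G4 v3=E4 (M3)
bar 1: v0=B2 v1=D3 v2=A3 v3=F3 (TT)
bar 2: v0=C3 v1=F4 v2=E4 v3=G3 (P5)
bar 3: v0=A2 v1=F3 v2=B3 v3=G3 (m7)
bar 4: v0=B2 v1=A2 v2=D4 v3=B3 (P8)
bar 5: v0=D3 v1=B3 v2=F4 v3=D4 (P8)
bar 6: v0=C3 v1=C4 v2=G4 v3=E4 (M3)
  R3 @ bar0.0: G4 above E4
  R5 @ bar0.0: opens on M3
  R3 @ bar0.1: G4 above E4
  R3 @ bar0.2: G4 above E4
  R3 @ bar0.3: G4 above E4
  R1 @ bar1.0: C4/G4 P5 -> D3/A3 P5 similar
  R3 @ bar1.0: A3 above F3
  R4 @ bar1.0: B2/A3 m7 untreated
  R4 @ bar1.0: B2/F3 TT untreated
  R7 @ bar1.0: C4->D3 leap 10st
  R7 @ bar1.0: G4->A3 leap 10st
  R7 @ bar1.0: E4->F3 leap 11st
  R3 @ bar1.1: A3 above F3
  R3 @ bar1.2: A3 above F3
  R3 @ bar1.3: A3 above F3
  R2 @ bar2.0: B2/F3 TT -> C3/G3 P5 similar
  R3 @ bar2.0: F4 above E4
  R3 @ bar2.0: E4 above G3
  R4 @ bar2.0: C3/F4 P4 untreated
  R7 @ bar2.0: D3->F4 leap 15st
  R3 @ bar2.1: F4 above E4
  R3 @ bar2.1: E4 above G3
  R3 @ bar2.2: F4 above E4
  R3 @ bar2.2: E4 above G3
  R3 @ bar2.3: F4 above E4
  R3 @ bar2.3: E4 above G3
  R3 @ bar3.0: B3 above G3
  R4 @ bar3.0: A2/B3 M2 untreated
  R4 @ bar3.0: A2/G3 m7 untreated
  R3 @ bar3.1: B3 above G3
  R3 @ bar3.2: B3 above G3
  R3 @ bar3.3: B3 above G3
  R2 @ bar4.0: A2/G3 m7 -> B2/B3 P8 similar
  R3 @ bar4.0: B2 above A2
  R3 @ bar4.0: D4 above B3
  R4 @ bar4.0: B2/A2 M2 untreated
  R3 @ bar4.1: B2 above A2
  R3 @ bar4.1: D4 above B3
  R3 @ bar4.2: B2 above A2
  R3 @ bar4.2: D4 above B3
  R3 @ bar4.3: B2 above A2
  R3 @ bar4.3: D4 above B3
  R1 @ bar5.0: B2/B3 P8 -> D3/D4 P8 similar
  R3 @ bar5.0: F4 above D4
  R7 @ bar5.0: A2->B3 leap 14st
  R8 @ bar5.0: penult P8 not 3rd/6th
  R3 @ bar5.1: F4 above D4
  R3 @ bar5.2: F4 above D4
  R3 @ bar5.3: F4 above D4
  R2 @ bar6.0: B3/F4 TT -> C4/G4 P5 similar
  R3 @ bar6.0: G4 above E4
  R3 @ bar6.1: G4 above E4
  R3 @ bar6.2: G4 above E4
  R3 @ bar6.3: G4 above E4
  R6 @ bar6.3: closes on M3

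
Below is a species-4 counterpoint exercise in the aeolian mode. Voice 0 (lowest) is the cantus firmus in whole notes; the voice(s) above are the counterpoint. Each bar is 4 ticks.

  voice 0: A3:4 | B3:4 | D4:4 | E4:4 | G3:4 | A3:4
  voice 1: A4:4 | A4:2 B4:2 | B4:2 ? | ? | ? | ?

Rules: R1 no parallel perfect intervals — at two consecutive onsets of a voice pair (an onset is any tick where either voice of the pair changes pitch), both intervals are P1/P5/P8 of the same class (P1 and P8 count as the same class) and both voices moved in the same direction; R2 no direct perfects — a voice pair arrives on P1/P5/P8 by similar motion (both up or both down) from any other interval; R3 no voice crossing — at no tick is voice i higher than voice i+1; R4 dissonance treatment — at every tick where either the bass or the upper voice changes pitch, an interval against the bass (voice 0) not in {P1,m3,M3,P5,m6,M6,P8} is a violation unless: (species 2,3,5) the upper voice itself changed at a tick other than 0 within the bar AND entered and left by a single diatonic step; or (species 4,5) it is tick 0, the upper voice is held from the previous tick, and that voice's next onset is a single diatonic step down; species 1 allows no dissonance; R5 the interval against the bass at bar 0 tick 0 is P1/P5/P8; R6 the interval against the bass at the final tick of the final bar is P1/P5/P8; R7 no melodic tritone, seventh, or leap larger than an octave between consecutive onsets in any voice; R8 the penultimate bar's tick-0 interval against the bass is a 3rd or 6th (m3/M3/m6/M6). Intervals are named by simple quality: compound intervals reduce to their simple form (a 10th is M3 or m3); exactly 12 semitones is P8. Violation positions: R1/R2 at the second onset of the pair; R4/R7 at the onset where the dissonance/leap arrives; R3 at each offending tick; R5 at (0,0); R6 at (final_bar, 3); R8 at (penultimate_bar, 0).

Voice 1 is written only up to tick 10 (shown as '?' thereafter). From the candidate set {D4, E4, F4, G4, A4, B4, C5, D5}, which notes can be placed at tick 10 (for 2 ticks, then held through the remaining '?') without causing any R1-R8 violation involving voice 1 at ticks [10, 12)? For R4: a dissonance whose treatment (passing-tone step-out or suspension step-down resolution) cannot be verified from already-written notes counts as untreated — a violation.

{A4, B4, D4, D5}

D4: legal
E4: violates R4
F4: violates R7
G4: violates R4
A4: legal
B4: legal
C5: violates R4
D5: legal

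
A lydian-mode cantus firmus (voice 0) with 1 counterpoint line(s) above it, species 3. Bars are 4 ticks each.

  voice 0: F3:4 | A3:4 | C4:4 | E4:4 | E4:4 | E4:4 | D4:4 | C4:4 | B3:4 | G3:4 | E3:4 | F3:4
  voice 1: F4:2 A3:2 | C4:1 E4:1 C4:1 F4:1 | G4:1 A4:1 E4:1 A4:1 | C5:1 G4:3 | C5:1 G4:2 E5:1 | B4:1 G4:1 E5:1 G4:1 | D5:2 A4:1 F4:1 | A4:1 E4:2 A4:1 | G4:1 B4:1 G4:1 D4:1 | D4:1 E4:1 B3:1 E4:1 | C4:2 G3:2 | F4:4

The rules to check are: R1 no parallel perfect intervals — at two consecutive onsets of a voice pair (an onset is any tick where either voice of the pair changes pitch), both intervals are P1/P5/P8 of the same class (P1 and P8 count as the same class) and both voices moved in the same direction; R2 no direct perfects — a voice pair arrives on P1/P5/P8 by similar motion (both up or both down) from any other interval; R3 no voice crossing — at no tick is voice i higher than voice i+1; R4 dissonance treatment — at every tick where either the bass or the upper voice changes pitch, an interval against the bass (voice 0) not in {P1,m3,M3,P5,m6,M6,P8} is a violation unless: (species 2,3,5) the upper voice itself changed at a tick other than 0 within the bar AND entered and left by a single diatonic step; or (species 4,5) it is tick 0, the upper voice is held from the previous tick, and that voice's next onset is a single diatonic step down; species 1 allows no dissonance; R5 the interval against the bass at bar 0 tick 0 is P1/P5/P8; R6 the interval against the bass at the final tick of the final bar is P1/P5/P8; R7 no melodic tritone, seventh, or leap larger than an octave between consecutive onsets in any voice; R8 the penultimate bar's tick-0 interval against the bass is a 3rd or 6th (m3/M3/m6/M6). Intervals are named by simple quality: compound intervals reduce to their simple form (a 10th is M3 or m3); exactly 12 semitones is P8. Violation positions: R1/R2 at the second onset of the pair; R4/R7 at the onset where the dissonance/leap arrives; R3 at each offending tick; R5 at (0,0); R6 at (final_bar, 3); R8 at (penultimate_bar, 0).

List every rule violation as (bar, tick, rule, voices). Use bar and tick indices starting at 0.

(2, 0, R2, (0, 1))
(11, 0, R2, (0, 1))
(11, 0, R7, (1,))

bar 0: v0=F3 v1=F4 downbeat P8
bar 1: v0=A3 v1=C4 downbeat m3
bar 2: v0=C4 v1=G4 downbeat P5
bar 3: v0=E4 v1=C5 downbeat m6
bar 4: v0=E4 v1=C5 downbeat m6
bar 5: v0=E4 v1=B4 downbeat P5
bar 6: v0=D4 v1=D5 downbeat P8
bar 7: v0=C4 v1=A4 downbeat M6
bar 8: v0=B3 v1=G4 downbeat m6
bar 9: v0=G3 v1=D4 downbeat P5
bar 10: v0=E3 v1=C4 downbeat m6
bar 11: v0=F3 v1=F4 downbeat P8
  -> R2 @ bar 2 tick 0 v(0, 1): A3/F4 m6 -> C4/G4 P5 similar
  -> R2 @ bar 11 tick 0 v(0, 1): E3/G3 m3 -> F3/F4 P8 similar
  -> R7 @ bar 11 tick 0 v(1,): G3->F4 leap 10st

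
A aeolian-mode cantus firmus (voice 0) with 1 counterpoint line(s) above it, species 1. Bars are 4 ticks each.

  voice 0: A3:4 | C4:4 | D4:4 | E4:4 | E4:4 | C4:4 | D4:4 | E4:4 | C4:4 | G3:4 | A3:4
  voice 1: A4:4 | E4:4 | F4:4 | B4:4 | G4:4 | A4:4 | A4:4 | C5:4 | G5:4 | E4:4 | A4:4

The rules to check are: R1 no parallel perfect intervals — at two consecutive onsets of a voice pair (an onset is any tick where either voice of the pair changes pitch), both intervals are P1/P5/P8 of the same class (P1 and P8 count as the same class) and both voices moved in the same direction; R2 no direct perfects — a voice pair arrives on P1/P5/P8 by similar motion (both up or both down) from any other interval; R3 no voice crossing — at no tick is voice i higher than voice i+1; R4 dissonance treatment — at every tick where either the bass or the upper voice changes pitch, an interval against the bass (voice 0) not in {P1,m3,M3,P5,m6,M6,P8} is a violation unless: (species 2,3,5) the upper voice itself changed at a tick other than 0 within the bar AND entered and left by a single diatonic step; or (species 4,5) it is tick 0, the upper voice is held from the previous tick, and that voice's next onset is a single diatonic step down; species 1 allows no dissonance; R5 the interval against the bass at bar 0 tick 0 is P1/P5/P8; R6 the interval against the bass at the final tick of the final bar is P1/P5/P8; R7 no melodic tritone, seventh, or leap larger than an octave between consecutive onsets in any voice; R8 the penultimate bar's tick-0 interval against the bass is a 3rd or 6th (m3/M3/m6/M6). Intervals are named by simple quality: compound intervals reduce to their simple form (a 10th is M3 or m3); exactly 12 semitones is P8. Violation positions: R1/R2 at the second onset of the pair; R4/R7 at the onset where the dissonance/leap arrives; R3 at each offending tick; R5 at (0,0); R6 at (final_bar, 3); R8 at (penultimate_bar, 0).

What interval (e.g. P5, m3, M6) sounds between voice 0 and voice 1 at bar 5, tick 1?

M6

voice 0=C4 voice 1=A4 -> M6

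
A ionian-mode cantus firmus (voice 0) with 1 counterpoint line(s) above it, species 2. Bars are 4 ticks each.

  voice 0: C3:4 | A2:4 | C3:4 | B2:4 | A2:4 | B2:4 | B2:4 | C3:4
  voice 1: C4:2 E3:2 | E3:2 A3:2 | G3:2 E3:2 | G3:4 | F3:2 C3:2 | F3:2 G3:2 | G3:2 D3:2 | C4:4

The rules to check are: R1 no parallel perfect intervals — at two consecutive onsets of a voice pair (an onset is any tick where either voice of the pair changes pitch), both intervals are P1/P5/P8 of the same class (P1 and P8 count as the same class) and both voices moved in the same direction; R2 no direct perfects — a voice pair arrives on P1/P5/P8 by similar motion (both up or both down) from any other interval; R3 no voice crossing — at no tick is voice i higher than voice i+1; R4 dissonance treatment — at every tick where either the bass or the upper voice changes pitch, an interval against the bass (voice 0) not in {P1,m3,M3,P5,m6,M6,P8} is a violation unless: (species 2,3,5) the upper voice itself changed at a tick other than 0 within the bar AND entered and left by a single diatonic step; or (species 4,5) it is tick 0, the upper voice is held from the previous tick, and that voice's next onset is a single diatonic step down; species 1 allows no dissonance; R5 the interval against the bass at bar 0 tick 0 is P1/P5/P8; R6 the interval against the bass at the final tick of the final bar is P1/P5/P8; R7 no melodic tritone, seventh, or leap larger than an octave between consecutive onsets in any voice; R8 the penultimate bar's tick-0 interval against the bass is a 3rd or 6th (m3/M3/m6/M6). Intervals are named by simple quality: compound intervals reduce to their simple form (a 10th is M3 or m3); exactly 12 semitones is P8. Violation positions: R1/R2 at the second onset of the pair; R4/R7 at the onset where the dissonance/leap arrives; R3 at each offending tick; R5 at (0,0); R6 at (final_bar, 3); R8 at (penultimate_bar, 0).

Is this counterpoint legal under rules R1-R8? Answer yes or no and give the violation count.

No (3 violations)

bar 0: v0=C3 v1=C4 (P8)
bar 1: v0=A2 v1=E3 (P5)
bar 2: v0=C3 v1=G3 (P5)
bar 3: v0=B2 v1=G3 (m6)
bar 4: v0=A2 v1=F3 (m6)
bar 5: v0=B2 v1=F3 (TT)
bar 6: v0=B2 v1=G3 (m6)
bar 7: v0=C3 v1=C4 (P8)
  R4 @ bar5.0: B2/F3 TT untreated
  R2 @ bar7.0: B2/D3 m3 -> C3/C4 P8 similar
  R7 @ bar7.0: D3->C4 leap 10st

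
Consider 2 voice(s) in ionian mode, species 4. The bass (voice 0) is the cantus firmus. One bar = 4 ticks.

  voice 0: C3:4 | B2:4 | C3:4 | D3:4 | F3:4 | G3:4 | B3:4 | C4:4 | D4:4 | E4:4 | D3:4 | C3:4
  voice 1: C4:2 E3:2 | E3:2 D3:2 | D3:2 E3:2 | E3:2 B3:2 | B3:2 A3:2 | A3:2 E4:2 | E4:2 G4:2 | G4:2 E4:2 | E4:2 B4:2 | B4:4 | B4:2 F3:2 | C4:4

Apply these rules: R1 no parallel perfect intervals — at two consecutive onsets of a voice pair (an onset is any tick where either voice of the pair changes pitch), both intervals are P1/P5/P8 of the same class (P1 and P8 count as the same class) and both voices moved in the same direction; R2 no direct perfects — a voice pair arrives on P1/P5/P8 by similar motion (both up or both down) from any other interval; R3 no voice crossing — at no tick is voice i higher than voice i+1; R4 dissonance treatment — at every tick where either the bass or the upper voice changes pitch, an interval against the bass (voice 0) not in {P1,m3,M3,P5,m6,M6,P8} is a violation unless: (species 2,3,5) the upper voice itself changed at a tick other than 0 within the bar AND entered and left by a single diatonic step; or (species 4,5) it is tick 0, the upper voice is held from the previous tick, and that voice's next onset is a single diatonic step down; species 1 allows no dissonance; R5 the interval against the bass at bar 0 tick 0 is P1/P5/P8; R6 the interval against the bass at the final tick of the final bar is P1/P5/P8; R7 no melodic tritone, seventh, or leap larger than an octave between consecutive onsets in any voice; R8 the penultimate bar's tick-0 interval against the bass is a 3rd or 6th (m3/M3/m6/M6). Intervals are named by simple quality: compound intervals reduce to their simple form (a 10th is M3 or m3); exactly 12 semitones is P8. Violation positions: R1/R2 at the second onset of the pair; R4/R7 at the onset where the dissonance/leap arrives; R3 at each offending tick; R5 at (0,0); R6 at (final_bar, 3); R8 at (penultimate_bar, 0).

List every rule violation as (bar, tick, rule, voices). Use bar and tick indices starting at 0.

bar 0: v0=C3 v1=C4 downbeat P8
bar 1: v0=B2 v1=E3 downbeat P4
bar 2: v0=C3 v1=D3 downbeat M2
bar 3: v0=D3 v1=E3 downbeat M2
bar 4: v0=F3 v1=B3 downbeat TT
bar 5: v0=G3 v1=A3 downbeat M2
bar 6: v0=B3 v1=E4 downbeat P4
bar 7: v0=C4 v1=G4 downbeat P5
bar 8: v0=D4 v1=E4 downbeat M2
bar 9: v0=E4 v1=B4 downbeat P5
bar 10: v0=D3 v1=B4 downbeat M6
bar 11: v0=C3 v1=C4 downbeat P8
  -> R4 @ bar 2 tick 0 v(0, 1): C3/D3 M2 untreated
  -> R4 @ bar 3 tick 0 v(0, 1): D3/E3 M2 untreated
  -> R4 @ bar 5 tick 0 v(0, 1): G3/A3 M2 untreated
  -> R4 @ bar 6 tick 0 v(0, 1): B3/E4 P4 untreated
  -> R4 @ bar 8 tick 0 v(0, 1): D4/E4 M2 untreated
  -> R7 @ bar 10 tick 0 v(0,): E4->D3 leap 14st
  -> R7 @ bar 10 tick 2 v(1,): B4->F3 leap 18st

(2, 0, R4, (0, 1))
(3, 0, R4, (0, 1))
(5, 0, R4, (0, 1))
(6, 0, R4, (0, 1))
(8, 0, R4, (0, 1))
(10, 0, R7, (0,))
(10, 2, R7, (1,))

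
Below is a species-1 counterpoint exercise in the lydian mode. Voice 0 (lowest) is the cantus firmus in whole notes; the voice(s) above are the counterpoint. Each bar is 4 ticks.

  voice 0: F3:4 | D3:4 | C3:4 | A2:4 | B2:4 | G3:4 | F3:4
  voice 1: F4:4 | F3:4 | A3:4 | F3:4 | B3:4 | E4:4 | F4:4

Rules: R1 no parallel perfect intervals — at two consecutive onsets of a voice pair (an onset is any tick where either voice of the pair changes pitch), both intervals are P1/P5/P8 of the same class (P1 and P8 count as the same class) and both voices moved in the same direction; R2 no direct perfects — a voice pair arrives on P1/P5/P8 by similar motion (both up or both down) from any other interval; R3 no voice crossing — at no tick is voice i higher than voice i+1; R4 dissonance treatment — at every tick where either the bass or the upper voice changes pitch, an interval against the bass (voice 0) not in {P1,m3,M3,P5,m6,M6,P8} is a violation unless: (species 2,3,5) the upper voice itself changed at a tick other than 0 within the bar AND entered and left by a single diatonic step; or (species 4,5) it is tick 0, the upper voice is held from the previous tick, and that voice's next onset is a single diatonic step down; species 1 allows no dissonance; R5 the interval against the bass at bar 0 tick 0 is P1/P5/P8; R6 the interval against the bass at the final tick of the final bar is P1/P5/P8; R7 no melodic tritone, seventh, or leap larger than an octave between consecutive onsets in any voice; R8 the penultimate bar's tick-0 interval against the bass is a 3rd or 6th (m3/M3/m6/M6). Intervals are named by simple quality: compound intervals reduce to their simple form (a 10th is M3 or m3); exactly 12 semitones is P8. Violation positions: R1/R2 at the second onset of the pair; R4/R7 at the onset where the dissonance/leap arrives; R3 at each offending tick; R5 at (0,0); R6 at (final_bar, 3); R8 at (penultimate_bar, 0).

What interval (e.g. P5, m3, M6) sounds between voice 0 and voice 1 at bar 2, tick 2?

M6

voice 0=C3 voice 1=A3 -> M6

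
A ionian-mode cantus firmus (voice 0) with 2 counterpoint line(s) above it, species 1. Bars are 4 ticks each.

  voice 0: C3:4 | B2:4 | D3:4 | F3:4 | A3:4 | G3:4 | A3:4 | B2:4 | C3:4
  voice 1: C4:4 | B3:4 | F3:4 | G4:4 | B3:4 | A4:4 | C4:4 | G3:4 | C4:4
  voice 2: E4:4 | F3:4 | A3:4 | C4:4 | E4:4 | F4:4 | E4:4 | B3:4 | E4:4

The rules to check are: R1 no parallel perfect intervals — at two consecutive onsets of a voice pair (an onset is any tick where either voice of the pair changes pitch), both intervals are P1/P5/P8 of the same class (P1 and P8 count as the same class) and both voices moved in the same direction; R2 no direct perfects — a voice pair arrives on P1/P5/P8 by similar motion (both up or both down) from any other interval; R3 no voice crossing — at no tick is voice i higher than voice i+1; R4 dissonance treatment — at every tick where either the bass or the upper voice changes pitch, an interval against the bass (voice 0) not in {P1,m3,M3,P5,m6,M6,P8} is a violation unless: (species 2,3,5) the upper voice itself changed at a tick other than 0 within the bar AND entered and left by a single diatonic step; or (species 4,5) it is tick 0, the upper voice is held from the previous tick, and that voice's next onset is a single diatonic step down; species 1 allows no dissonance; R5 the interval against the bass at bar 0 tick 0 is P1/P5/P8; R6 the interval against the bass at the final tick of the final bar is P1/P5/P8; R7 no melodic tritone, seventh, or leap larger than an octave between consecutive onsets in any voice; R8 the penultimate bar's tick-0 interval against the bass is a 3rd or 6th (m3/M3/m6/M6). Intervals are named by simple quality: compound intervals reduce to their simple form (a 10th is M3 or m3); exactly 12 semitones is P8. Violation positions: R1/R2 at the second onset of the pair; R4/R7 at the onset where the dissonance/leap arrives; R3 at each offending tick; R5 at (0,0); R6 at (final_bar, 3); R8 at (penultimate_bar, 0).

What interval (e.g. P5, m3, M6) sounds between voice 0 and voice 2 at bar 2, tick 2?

voice 0=D3 voice 2=A3 -> P5

P5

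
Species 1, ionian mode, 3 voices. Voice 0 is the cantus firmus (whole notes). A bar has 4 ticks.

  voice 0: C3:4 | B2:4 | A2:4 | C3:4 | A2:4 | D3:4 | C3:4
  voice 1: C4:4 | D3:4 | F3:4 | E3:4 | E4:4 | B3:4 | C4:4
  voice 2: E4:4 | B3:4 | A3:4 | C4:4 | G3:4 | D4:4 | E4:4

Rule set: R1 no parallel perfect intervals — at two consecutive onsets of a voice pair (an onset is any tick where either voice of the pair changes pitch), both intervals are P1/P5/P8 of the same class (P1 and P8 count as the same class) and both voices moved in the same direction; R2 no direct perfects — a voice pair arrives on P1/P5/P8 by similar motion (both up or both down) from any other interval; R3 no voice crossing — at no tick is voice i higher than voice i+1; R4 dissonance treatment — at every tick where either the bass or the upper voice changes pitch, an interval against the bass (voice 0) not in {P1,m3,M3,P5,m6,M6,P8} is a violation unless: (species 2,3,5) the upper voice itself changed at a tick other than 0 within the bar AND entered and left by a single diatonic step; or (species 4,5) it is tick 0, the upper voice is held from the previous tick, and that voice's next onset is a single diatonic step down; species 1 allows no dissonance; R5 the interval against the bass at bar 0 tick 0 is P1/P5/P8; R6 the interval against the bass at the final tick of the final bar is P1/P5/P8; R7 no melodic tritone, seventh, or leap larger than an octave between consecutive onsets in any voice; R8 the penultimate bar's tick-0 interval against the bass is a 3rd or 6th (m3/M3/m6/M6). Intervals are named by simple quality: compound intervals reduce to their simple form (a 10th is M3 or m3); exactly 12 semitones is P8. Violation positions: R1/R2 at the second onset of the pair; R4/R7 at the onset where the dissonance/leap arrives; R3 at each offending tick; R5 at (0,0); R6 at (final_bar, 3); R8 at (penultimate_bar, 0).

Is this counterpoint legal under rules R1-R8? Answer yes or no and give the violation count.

No (13 violations)

bar 0: v0=C3 v1=C4 v2=E4 (M3)
bar 1: v0=B2 v1=D3 v2=B3 (P8)
bar 2: v0=A2 v1=F3 v2=A3 (P8)
bar 3: v0=C3 v1=E3 v2=C4 (P8)
bar 4: v0=A2 v1=E4 v2=G3 (m7)
bar 5: v0=D3 v1=B3 v2=D4 (P8)
bar 6: v0=C3 v1=C4 v2=E4 (M3)
  R5 @ bar0.0: opens on M3
  R2 @ bar1.0: C3/E4 M3 -> B2/B3 P8 similar
  R7 @ bar1.0: C4->D3 leap 10st
  R1 @ bar2.0: B2/B3 P8 -> A2/A3 P8 similar
  R1 @ bar3.0: A2/A3 P8 -> C3/C4 P8 similar
  R3 @ bar4.0: E4 above G3
  R4 @ bar4.0: A2/G3 m7 untreated
  R3 @ bar4.1: E4 above G3
  R3 @ bar4.2: E4 above G3
  R3 @ bar4.3: E4 above G3
  R2 @ bar5.0: A2/G3 m7 -> D3/D4 P8 similar
  R8 @ bar5.0: penult P8 not 3rd/6th
  R6 @ bar6.3: closes on M3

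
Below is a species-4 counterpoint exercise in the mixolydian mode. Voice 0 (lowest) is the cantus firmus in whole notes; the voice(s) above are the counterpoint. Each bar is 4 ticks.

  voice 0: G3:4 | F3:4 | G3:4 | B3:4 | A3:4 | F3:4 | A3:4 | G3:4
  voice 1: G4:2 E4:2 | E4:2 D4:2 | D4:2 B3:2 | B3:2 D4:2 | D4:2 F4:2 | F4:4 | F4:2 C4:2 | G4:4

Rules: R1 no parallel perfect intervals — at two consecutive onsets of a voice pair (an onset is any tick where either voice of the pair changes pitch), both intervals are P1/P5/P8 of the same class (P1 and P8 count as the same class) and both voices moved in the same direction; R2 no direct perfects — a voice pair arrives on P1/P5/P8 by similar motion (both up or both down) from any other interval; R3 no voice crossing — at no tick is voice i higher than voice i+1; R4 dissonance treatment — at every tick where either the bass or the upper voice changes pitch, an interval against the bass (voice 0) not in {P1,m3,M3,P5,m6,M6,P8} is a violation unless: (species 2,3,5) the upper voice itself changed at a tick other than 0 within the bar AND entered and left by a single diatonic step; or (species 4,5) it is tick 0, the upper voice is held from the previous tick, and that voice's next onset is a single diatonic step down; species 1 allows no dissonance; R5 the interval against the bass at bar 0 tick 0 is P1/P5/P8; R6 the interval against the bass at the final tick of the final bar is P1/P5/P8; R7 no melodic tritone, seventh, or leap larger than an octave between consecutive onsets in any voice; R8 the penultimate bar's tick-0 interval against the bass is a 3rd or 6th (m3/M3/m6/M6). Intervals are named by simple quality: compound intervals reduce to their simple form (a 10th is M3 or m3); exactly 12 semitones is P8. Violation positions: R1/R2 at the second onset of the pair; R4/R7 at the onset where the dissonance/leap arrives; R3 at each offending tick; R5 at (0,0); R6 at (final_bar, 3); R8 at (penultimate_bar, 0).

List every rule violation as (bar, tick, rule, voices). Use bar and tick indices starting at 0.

bar 0: v0=G3 v1=G4 downbeat P8
bar 1: v0=F3 v1=E4 downbeat M7
bar 2: v0=G3 v1=D4 downbeat P5
bar 3: v0=B3 v1=B3 downbeat P1
bar 4: v0=A3 v1=D4 downbeat P4
bar 5: v0=F3 v1=F4 downbeat P8
bar 6: v0=A3 v1=F4 downbeat m6
bar 7: v0=G3 v1=G4 downbeat P8
  -> R4 @ bar 4 tick 0 v(0, 1): A3/D4 P4 untreated

(4, 0, R4, (0, 1))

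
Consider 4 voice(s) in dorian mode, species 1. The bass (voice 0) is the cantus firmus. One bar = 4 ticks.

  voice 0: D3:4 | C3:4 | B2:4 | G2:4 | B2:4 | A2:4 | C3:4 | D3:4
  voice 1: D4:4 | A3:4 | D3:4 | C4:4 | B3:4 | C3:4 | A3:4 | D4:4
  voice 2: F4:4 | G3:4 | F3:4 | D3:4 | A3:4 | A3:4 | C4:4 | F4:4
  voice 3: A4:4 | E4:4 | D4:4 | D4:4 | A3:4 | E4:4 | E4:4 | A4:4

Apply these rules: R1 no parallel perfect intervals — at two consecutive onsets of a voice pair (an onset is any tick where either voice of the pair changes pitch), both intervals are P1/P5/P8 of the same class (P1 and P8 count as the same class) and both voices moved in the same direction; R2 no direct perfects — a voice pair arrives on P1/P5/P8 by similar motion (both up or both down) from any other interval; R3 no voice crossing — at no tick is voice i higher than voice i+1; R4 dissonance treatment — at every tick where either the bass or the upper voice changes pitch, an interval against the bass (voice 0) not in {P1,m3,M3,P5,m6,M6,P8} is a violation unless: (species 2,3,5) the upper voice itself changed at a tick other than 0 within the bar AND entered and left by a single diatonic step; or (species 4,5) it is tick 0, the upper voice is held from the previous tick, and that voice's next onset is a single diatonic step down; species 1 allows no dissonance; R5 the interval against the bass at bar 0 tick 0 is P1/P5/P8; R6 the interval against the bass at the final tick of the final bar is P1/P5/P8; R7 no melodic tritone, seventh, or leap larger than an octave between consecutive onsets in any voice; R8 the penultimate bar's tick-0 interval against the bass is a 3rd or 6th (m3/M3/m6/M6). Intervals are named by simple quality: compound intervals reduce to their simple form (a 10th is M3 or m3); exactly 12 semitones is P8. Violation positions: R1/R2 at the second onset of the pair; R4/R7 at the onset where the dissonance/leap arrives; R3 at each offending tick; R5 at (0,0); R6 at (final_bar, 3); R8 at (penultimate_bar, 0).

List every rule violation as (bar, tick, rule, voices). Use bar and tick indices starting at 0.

(0, 0, R5, (0, 2))
(1, 0, R1, (1, 3))
(1, 0, R2, (0, 2))
(1, 0, R3, (1, 2))
(1, 0, R7, (2,))
(1, 1, R3, (1, 2))
(1, 2, R3, (1, 2))
(1, 3, R3, (1, 2))
(2, 0, R2, (1, 3))
(2, 0, R4, (0, 2))
(3, 0, R2, (0, 2))
(3, 0, R3, (1, 2))
(3, 0, R4, (0, 1))
(3, 0, R7, (1,))
(3, 1, R3, (1, 2))
(3, 2, R3, (1, 2))
(3, 3, R3, (1, 2))
(4, 0, R3, (1, 2))
(4, 0, R4, (0, 2))
(4, 0, R4, (0, 3))
(4, 1, R3, (1, 2))
(4, 2, R3, (1, 2))
(4, 3, R3, (1, 2))
(5, 0, R7, (1,))
(6, 0, R1, (0, 2))
(6, 0, R8, (0, 2))
(7, 0, R1, (1, 3))
(7, 0, R2, (0, 1))
(7, 0, R2, (0, 3))
(7, 3, R6, (0, 2))

bar 0: v0=D3 v1=D4 v2=F4 v3=A4 downbeat P5
bar 1: v0=C3 v1=A3 v2=G3 v3=E4 downbeat M3
bar 2: v0=B2 v1=D3 v2=F3 v3=D4 downbeat m3
bar 3: v0=G2 v1=C4 v2=D3 v3=D4 downbeat P5
bar 4: v0=B2 v1=B3 v2=A3 v3=A3 downbeat m7
bar 5: v0=A2 v1=C3 v2=A3 v3=E4 downbeat P5
bar 6: v0=C3 v1=A3 v2=C4 v3=E4 downbeat M3
bar 7: v0=D3 v1=D4 v2=F4 v3=A4 downbeat P5
  -> R5 @ bar 0 tick 0 v(0, 2): opens on m3
  -> R1 @ bar 1 tick 0 v(1, 3): D4/A4 P5 -> A3/E4 P5 similar
  -> R2 @ bar 1 tick 0 v(0, 2): D3/F4 m3 -> C3/G3 P5 similar
  -> R3 @ bar 1 tick 0 v(1, 2): A3 above G3
  -> R7 @ bar 1 tick 0 v(2,): F4->G3 leap 10st
  -> R3 @ bar 1 tick 1 v(1, 2): A3 above G3
  -> R3 @ bar 1 tick 2 v(1, 2): A3 above G3
  -> R3 @ bar 1 tick 3 v(1, 2): A3 above G3
  -> R2 @ bar 2 tick 0 v(1, 3): A3/E4 P5 -> D3/D4 P8 similar
  -> R4 @ bar 2 tick 0 v(0, 2): B2/F3 TT untreated
  -> R2 @ bar 3 tick 0 v(0, 2): B2/F3 TT -> G2/D3 P5 similar
  -> R3 @ bar 3 tick 0 v(1, 2): C4 above D3
  -> R4 @ bar 3 tick 0 v(0, 1): G2/C4 P4 untreated
  -> R7 @ bar 3 tick 0 v(1,): D3->C4 leap 10st
  -> R3 @ bar 3 tick 1 v(1, 2): C4 above D3
  -> R3 @ bar 3 tick 2 v(1, 2): C4 above D3
  -> R3 @ bar 3 tick 3 v(1, 2): C4 above D3
  -> R3 @ bar 4 tick 0 v(1, 2): B3 above A3
  -> R4 @ bar 4 tick 0 v(0, 2): B2/A3 m7 untreated
  -> R4 @ bar 4 tick 0 v(0, 3): B2/A3 m7 untreated
  -> R3 @ bar 4 tick 1 v(1, 2): B3 above A3
  -> R3 @ bar 4 tick 2 v(1, 2): B3 above A3
  -> R3 @ bar 4 tick 3 v(1, 2): B3 above A3
  -> R7 @ bar 5 tick 0 v(1,): B3->C3 leap 11st
  -> R1 @ bar 6 tick 0 v(0, 2): A2/A3 P8 -> C3/C4 P8 similar
  -> R8 @ bar 6 tick 0 v(0, 2): penult P8 not 3rd/6th
  -> R1 @ bar 7 tick 0 v(1, 3): A3/E4 P5 -> D4/A4 P5 similar
  -> R2 @ bar 7 tick 0 v(0, 1): C3/A3 M6 -> D3/D4 P8 similar
  -> R2 @ bar 7 tick 0 v(0, 3): C3/E4 M3 -> D3/A4 P5 similar
  -> R6 @ bar 7 tick 3 v(0, 2): closes on m3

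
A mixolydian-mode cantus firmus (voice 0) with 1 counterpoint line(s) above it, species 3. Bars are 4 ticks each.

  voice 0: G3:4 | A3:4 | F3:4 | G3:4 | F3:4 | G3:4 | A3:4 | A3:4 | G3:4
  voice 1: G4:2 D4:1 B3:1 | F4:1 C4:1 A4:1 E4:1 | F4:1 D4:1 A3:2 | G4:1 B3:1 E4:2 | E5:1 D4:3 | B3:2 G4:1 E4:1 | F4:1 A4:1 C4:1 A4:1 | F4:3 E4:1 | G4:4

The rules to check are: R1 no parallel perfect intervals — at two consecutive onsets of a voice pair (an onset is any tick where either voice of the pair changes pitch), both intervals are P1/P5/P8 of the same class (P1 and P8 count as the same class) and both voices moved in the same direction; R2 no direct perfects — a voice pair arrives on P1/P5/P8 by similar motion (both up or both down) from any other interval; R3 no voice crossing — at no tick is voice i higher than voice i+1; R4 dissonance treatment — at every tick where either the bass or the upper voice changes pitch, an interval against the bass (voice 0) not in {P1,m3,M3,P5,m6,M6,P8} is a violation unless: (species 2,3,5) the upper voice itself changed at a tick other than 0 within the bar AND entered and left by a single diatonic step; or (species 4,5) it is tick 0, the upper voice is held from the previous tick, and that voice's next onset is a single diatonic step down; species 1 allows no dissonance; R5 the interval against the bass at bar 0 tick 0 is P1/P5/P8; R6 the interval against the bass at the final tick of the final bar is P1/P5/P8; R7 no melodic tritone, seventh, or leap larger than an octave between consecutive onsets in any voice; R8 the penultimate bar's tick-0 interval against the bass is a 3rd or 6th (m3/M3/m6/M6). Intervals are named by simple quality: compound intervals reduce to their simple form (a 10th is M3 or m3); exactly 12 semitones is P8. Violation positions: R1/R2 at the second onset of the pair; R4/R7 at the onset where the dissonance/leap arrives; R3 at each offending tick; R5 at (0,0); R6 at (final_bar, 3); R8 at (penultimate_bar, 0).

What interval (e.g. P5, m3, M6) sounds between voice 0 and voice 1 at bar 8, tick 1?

P8

voice 0=G3 voice 1=G4 -> P8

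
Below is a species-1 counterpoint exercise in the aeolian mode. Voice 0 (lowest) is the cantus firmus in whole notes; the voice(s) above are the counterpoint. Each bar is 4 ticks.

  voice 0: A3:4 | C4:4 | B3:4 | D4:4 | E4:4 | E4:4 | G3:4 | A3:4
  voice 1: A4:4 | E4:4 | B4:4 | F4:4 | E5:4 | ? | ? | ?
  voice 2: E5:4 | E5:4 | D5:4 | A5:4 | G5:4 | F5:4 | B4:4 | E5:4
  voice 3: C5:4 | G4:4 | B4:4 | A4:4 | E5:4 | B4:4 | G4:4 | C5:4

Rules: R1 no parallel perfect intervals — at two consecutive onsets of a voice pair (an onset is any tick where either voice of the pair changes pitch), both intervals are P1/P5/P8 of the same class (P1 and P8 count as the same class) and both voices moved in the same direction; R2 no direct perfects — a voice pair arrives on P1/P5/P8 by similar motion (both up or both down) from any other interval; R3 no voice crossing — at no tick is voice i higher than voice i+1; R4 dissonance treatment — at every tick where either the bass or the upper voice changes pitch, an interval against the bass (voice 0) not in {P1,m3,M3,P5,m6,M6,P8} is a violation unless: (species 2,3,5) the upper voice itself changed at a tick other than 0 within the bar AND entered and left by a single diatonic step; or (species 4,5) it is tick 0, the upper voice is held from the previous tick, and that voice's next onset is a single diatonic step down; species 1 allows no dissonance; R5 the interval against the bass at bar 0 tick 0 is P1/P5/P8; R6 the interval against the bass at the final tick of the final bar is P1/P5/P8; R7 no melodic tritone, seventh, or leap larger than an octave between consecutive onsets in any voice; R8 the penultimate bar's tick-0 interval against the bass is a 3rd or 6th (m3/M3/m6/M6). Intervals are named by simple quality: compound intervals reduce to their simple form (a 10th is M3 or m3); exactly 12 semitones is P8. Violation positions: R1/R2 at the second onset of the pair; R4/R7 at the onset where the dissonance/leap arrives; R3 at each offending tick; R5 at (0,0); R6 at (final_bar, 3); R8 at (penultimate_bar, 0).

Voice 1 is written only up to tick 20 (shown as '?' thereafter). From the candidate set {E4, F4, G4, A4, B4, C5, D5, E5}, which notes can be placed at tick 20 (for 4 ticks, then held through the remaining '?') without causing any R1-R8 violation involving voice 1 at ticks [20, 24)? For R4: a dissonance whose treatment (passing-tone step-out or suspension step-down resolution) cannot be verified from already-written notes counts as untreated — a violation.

{C5, E5, G4}

E4: violates R2
F4: violates R2,R4,R7
G4: legal
A4: violates R4
B4: violates R1
C5: legal
D5: violates R4
E5: legal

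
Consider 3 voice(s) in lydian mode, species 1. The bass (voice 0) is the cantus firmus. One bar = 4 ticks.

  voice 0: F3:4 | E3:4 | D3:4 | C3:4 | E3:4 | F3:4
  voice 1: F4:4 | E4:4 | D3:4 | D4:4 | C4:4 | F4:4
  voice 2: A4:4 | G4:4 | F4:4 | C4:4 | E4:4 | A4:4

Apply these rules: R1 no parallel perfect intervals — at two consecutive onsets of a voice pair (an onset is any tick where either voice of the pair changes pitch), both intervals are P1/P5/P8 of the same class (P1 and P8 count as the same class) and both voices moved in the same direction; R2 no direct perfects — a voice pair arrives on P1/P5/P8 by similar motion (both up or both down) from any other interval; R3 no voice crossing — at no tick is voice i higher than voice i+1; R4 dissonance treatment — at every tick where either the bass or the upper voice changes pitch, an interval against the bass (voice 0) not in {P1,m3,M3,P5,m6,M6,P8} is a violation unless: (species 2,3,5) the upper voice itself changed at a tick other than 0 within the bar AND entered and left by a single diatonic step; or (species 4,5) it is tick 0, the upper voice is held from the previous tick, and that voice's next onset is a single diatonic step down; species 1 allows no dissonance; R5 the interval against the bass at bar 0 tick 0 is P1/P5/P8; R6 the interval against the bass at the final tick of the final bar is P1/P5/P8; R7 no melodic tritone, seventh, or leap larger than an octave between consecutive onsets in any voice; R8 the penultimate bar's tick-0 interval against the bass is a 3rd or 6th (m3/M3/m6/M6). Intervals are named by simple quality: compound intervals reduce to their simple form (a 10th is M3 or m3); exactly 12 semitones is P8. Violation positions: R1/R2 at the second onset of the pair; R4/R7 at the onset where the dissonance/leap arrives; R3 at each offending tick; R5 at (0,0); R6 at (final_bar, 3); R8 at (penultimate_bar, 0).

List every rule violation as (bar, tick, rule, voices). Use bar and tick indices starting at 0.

bar 0: v0=F3 v1=F4 v2=A4 downbeat M3
bar 1: v0=E3 v1=E4 v2=G4 downbeat m3
bar 2: v0=D3 v1=D3 v2=F4 downbeat m3
bar 3: v0=C3 v1=D4 v2=C4 downbeat P8
bar 4: v0=E3 v1=C4 v2=E4 downbeat P8
bar 5: v0=F3 v1=F4 v2=A4 downbeat M3
  -> R5 @ bar 0 tick 0 v(0, 2): opens on M3
  -> R1 @ bar 1 tick 0 v(0, 1): F3/F4 P8 -> E3/E4 P8 similar
  -> R1 @ bar 2 tick 0 v(0, 1): E3/E4 P8 -> D3/D3 P1 similar
  -> R7 @ bar 2 tick 0 v(1,): E4->D3 leap 14st
  -> R2 @ bar 3 tick 0 v(0, 2): D3/F4 m3 -> C3/C4 P8 similar
  -> R3 @ bar 3 tick 0 v(1, 2): D4 above C4
  -> R4 @ bar 3 tick 0 v(0, 1): C3/D4 M2 untreated
  -> R3 @ bar 3 tick 1 v(1, 2): D4 above C4
  -> R3 @ bar 3 tick 2 v(1, 2): D4 above C4
  -> R3 @ bar 3 tick 3 v(1, 2): D4 above C4
  -> R1 @ bar 4 tick 0 v(0, 2): C3/C4 P8 -> E3/E4 P8 similar
  -> R8 @ bar 4 tick 0 v(0, 2): penult P8 not 3rd/6th
  -> R2 @ bar 5 tick 0 v(0, 1): E3/C4 m6 -> F3/F4 P8 similar
  -> R6 @ bar 5 tick 3 v(0, 2): closes on M3

(0, 0, R5, (0, 2))
(1, 0, R1, (0, 1))
(2, 0, R1, (0, 1))
(2, 0, R7, (1,))
(3, 0, R2, (0, 2))
(3, 0, R3, (1, 2))
(3, 0, R4, (0, 1))
(3, 1, R3, (1, 2))
(3, 2, R3, (1, 2))
(3, 3, R3, (1, 2))
(4, 0, R1, (0, 2))
(4, 0, R8, (0, 2))
(5, 0, R2, (0, 1))
(5, 3, R6, (0, 2))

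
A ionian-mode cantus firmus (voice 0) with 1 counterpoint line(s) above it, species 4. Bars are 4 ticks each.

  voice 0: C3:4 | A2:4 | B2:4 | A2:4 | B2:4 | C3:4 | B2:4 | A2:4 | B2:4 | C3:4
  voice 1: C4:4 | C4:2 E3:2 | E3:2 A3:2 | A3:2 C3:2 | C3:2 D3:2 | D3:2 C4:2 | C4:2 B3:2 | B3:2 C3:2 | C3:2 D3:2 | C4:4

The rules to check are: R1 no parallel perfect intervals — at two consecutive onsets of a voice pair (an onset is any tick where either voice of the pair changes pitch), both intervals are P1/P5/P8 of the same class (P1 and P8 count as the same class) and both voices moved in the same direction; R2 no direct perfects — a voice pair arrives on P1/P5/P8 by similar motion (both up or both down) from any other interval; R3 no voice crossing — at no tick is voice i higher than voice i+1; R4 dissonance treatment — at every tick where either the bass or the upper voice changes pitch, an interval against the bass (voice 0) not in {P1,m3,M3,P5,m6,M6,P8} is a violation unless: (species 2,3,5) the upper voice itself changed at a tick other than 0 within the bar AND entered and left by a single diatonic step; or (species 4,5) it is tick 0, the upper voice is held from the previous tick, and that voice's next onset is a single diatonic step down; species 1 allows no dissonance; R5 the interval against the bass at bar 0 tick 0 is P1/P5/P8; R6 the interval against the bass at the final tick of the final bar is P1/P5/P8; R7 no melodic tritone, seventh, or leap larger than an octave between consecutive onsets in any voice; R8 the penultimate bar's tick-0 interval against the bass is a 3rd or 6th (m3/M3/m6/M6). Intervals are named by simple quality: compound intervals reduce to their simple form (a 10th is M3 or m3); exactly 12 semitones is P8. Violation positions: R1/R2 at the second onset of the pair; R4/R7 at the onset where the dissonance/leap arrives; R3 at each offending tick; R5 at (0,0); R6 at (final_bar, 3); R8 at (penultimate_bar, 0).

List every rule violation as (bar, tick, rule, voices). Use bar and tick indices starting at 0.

(2, 0, R4, (0, 1))
(2, 2, R4, (0, 1))
(4, 0, R4, (0, 1))
(5, 0, R4, (0, 1))
(5, 2, R7, (1,))
(7, 0, R4, (0, 1))
(7, 2, R7, (1,))
(8, 0, R4, (0, 1))
(8, 0, R8, (0, 1))
(9, 0, R2, (0, 1))
(9, 0, R7, (1,))

bar 0: v0=C3 v1=C4 downbeat P8
bar 1: v0=A2 v1=C4 downbeat m3
bar 2: v0=B2 v1=E3 downbeat P4
bar 3: v0=A2 v1=A3 downbeat P8
bar 4: v0=B2 v1=C3 downbeat m2
bar 5: v0=C3 v1=D3 downbeat M2
bar 6: v0=B2 v1=C4 downbeat m2
bar 7: v0=A2 v1=B3 downbeat M2
bar 8: v0=B2 v1=C3 downbeat m2
bar 9: v0=C3 v1=C4 downbeat P8
  -> R4 @ bar 2 tick 0 v(0, 1): B2/E3 P4 untreated
  -> R4 @ bar 2 tick 2 v(0, 1): B2/A3 m7 untreated
  -> R4 @ bar 4 tick 0 v(0, 1): B2/C3 m2 untreated
  -> R4 @ bar 5 tick 0 v(0, 1): C3/D3 M2 untreated
  -> R7 @ bar 5 tick 2 v(1,): D3->C4 leap 10st
  -> R4 @ bar 7 tick 0 v(0, 1): A2/B3 M2 untreated
  -> R7 @ bar 7 tick 2 v(1,): B3->C3 leap 11st
  -> R4 @ bar 8 tick 0 v(0, 1): B2/C3 m2 untreated
  -> R8 @ bar 8 tick 0 v(0, 1): penult m2 not 3rd/6th
  -> R2 @ bar 9 tick 0 v(0, 1): B2/D3 m3 -> C3/C4 P8 similar
  -> R7 @ bar 9 tick 0 v(1,): D3->C4 leap 10st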